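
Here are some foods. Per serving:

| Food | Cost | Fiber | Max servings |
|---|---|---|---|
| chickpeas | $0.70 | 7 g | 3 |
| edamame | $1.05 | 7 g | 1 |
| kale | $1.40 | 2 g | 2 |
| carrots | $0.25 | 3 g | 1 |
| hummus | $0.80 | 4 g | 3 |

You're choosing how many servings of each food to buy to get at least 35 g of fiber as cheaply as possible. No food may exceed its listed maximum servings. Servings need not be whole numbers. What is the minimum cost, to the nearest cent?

Cost per g of fiber: carrots $0.0833, chickpeas $0.1000, edamame $0.1500, hummus $0.2000, kale $0.7000.
Take 1 serving of carrots: +3.0 g fiber for $0.25 (total $0.25, still need 32.0 g).
Take 3 servings of chickpeas: +21.0 g fiber for $2.10 (total $2.35, still need 11.0 g).
Take 1 serving of edamame: +7.0 g fiber for $1.05 (total $3.40, still need 4.0 g).
Take 1 serving of hummus: +4.0 g fiber for $0.80 (total $4.20, still need 0.0 g).
Greedy by cheapest-per-g is optimal for a single linear constraint, so the minimum cost is $4.20.

$4.20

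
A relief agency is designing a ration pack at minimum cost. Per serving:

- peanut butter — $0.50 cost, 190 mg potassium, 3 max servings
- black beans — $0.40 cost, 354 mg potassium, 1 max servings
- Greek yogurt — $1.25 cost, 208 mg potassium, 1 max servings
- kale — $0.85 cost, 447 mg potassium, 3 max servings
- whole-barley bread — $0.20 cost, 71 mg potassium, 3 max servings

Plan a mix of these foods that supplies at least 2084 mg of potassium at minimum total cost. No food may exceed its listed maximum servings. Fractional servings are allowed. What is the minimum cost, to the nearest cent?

Cost per mg of potassium: black beans $0.0011, kale $0.0019, peanut butter $0.0026, whole-barley bread $0.0028, Greek yogurt $0.0060.
Take 1 serving of black beans: +354.0 mg potassium for $0.40 (total $0.40, still need 1730.0 mg).
Take 3 servings of kale: +1341.0 mg potassium for $2.55 (total $2.95, still need 389.0 mg).
Take 2.047 servings of peanut butter: +389.0 mg potassium for $1.02 (total $3.97, still need 0.0 mg).
Greedy by cheapest-per-mg is optimal for a single linear constraint, so the minimum cost is $3.97.

$3.97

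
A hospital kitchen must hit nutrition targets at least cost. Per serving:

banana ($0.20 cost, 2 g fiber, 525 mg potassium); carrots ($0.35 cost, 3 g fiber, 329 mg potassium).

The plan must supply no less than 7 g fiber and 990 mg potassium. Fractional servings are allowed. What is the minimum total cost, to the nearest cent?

$0.70

For a min-cost LP with two ≥-constraints, a basic feasible solution has at most two positive variables.
banana only: max(7/2, 990/525) = 3.5 servings → $0.70.
carrots only: max(7/3, 990/329) = 3.009 servings → $1.05.
banana + carrots with both tight: 0.7274 servings and 1.848 servings → $0.79.
So the least-cost plan costs $0.70.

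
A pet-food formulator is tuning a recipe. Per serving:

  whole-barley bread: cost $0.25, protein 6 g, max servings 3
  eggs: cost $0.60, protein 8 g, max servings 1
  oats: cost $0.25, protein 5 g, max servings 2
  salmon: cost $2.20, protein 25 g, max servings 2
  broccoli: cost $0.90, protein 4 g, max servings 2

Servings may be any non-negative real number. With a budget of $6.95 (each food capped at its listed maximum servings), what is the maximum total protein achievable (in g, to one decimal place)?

Protein per dollar: whole-barley bread 24, oats 20, eggs 13.33, salmon 11.36, broccoli 4.444.
Take 3 servings of whole-barley bread: spends $0.75, +18.0 g protein (running total 18.0 g).
Take 2 servings of oats: spends $0.50, +10.0 g protein (running total 28.0 g).
Take 1 serving of eggs: spends $0.60, +8.0 g protein (running total 36.0 g).
Take 2 servings of salmon: spends $4.40, +50.0 g protein (running total 86.0 g).
Take 0.7778 servings of broccoli: spends $0.70, +3.1 g protein (running total 89.1 g).
Filling greedily by protein-per-dollar is optimal for one linear limit, giving 89.1 g.

89.1 g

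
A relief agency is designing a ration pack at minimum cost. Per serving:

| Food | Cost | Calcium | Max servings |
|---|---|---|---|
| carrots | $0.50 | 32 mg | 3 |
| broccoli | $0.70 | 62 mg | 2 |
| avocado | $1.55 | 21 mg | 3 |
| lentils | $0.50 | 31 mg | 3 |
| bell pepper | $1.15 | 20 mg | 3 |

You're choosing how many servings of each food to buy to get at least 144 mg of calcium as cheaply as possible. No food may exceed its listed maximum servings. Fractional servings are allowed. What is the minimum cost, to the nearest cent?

Cost per mg of calcium: broccoli $0.0113, carrots $0.0156, lentils $0.0161, bell pepper $0.0575, avocado $0.0738.
Take 2 servings of broccoli: +124.0 mg calcium for $1.40 (total $1.40, still need 20.0 mg).
Take 0.625 servings of carrots: +20.0 mg calcium for $0.31 (total $1.71, still need 0.0 mg).
Filling from the cheapest source first is optimal under one linear minimum: $1.71.

$1.71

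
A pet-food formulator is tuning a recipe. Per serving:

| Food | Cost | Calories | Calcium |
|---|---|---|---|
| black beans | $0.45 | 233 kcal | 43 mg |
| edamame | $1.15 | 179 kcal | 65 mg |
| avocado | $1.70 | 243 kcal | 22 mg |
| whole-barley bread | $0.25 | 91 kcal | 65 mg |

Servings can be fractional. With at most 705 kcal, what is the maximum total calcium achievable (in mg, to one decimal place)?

Calcium per kcal: whole-barley bread 0.7143, edamame 0.3631, black beans 0.1845, avocado 0.09053.
With no serving limits, spend the whole calories allowance on whole-barley bread: 705 kcal / 91 kcal × 65 mg = 503.6 mg.

503.6 mg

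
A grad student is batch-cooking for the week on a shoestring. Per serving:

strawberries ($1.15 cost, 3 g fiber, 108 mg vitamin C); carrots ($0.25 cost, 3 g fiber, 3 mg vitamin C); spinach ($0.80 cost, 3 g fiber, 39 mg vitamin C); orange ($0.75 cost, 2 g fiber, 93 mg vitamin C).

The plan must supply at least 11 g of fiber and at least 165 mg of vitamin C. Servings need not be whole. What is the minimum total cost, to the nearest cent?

For a min-cost LP with two ≥-constraints, a basic feasible solution has at most two positive variables.
strawberries only: max(11/3, 165/108) = 3.667 servings → $4.22.
carrots only: max(11/3, 165/3) = 55 servings → $13.75.
spinach only: max(11/3, 165/39) = 4.231 servings → $3.38.
orange only: max(11/2, 165/93) = 5.5 servings → $4.12.
strawberries + carrots with both tight: 1.467 servings and 2.2 servings → $2.24.
strawberries + spinach with both tight: 0.3188 servings and 3.348 servings → $3.04.
strawberries + orange: intersection lies outside the first quadrant.
carrots + spinach: the both-tight solution has a negative serving — not a feasible corner.
carrots + orange with both tight: 2.538 servings and 1.692 servings → $1.90.
spinach + orange with both tight: 3.448 servings and 0.3284 servings → $3.00.
The minimum over all feasible corners is $1.90.

$1.90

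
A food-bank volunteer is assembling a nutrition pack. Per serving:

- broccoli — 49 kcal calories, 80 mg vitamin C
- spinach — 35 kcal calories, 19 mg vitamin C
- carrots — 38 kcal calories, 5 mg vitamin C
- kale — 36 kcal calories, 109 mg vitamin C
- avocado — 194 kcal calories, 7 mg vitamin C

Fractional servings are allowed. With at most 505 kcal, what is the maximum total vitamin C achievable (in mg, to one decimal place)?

1529.0 mg

Vitamin C per kcal: kale 3.028, broccoli 1.633, spinach 0.5429, carrots 0.1316, avocado 0.03608.
With no serving limits, spend the whole calories allowance on kale: 505 kcal / 36 kcal × 109 mg = 1529.0 mg.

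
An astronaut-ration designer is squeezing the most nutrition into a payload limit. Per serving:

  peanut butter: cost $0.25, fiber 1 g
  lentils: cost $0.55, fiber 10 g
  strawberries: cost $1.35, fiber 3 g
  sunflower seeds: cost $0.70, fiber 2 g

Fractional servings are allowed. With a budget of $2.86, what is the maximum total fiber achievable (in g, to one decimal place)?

Fiber per dollar: lentils 18.18, peanut butter 4, sunflower seeds 2.857, strawberries 2.222.
With no serving limits, spend the whole cost allowance on lentils: $2.86 / $0.55 × 10 g = 52.0 g.

52.0 g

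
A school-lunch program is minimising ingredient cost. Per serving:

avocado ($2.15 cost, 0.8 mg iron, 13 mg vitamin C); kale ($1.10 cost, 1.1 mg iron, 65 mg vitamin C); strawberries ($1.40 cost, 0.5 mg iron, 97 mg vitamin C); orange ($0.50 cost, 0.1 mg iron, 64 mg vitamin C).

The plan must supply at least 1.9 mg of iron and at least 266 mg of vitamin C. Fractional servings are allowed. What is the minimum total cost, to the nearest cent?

$2.96

At the optimum either one food covers both requirements or two foods hit both targets exactly; no other combination can be cheaper.
avocado only: max(1.9/0.8, 266/13) = 20.46 servings → $43.99.
kale only: max(1.9/1.1, 266/65) = 4.092 servings → $4.50.
strawberries only: max(1.9/0.5, 266/97) = 3.8 servings → $5.32.
orange only: max(1.9/0.1, 266/64) = 19 servings → $9.50.
avocado + kale with both targets exact would need a negative amount; discard.
avocado + strawberries with both tight: 0.7215 servings and 2.646 servings → $5.26.
avocado + orange with both tight: 1.904 servings and 3.77 servings → $5.98.
kale + strawberries with both tight: 0.6914 servings and 2.279 servings → $3.95.
kale + orange with both tight: 1.487 servings and 2.646 servings → $2.96.
strawberries + orange: intersection lies outside the first quadrant.
Cheapest feasible corner: $2.96.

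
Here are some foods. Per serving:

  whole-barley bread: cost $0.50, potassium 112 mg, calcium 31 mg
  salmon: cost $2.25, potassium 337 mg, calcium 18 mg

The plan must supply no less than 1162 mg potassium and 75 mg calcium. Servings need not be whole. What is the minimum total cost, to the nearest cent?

whole-barley bread only: max(1162/112, 75/31) = 10.38 servings → $5.19.
salmon only: max(1162/337, 75/18) = 4.167 servings → $9.38.
whole-barley bread + salmon with both tight: 0.517 servings and 3.276 servings → $7.63.
Cheapest feasible corner: $5.19.

$5.19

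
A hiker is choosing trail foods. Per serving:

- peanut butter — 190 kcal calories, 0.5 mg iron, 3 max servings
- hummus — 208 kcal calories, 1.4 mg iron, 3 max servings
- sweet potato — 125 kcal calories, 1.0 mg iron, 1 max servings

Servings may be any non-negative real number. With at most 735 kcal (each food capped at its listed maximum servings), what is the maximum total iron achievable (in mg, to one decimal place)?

5.1 mg

Iron per kcal: sweet potato 0.008, hummus 0.006731, peanut butter 0.002632.
Take 1 serving of sweet potato: uses 125 kcal, +1.0 mg iron (running total 1.0 mg).
Take 2.933 servings of hummus: uses 610 kcal, +4.1 mg iron (running total 5.1 mg).
Greedy by best ratio exhausts the calories allowance optimally: 5.1 mg.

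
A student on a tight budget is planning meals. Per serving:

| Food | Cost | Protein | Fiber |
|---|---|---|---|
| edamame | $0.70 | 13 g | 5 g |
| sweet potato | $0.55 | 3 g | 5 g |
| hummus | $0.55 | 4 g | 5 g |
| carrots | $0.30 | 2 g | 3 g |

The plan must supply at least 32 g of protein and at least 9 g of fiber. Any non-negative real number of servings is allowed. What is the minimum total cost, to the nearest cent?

With two linear requirements the optimum uses one or two foods; enumerate the corners.
edamame only: max(32/13, 9/5) = 2.462 servings → $1.72.
sweet potato only: max(32/3, 9/5) = 10.67 servings → $5.87.
hummus only: max(32/4, 9/5) = 8 servings → $4.40.
carrots only: max(32/2, 9/3) = 16 servings → $4.80.
edamame + sweet potato with both targets exact would need a negative amount; discard.
edamame + hummus: the both-tight solution has a negative serving — not a feasible corner.
edamame + carrots: intersection lies outside the first quadrant.
sweet potato + hummus: intersection lies outside the first quadrant.
sweet potato + carrots: intersection lies outside the first quadrant.
hummus + carrots: intersection lies outside the first quadrant.
The minimum over all feasible corners is $1.72.

$1.72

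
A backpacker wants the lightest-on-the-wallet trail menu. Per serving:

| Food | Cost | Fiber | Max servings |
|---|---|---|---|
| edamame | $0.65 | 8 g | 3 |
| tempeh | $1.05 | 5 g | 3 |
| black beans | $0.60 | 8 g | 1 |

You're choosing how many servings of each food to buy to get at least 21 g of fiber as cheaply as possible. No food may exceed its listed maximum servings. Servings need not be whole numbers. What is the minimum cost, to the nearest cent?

$1.66

Cost per g of fiber: black beans $0.0750, edamame $0.0813, tempeh $0.2100.
Take 1 serving of black beans: +8.0 g fiber for $0.60 (total $0.60, still need 13.0 g).
Take 1.625 servings of edamame: +13.0 g fiber for $1.06 (total $1.66, still need 0.0 g).
Greedy by cheapest-per-g is optimal for a single linear constraint, so the minimum cost is $1.66.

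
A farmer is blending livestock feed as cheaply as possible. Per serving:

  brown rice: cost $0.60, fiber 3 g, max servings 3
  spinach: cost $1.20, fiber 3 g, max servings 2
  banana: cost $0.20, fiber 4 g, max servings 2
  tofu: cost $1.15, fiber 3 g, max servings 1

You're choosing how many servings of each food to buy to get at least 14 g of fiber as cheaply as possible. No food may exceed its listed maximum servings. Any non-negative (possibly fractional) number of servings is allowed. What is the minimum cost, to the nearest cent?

$1.60

Cost per g of fiber: banana $0.0500, brown rice $0.2000, tofu $0.3833, spinach $0.4000.
Take 2 servings of banana: +8.0 g fiber for $0.40 (total $0.40, still need 6.0 g).
Take 2 servings of brown rice: +6.0 g fiber for $1.20 (total $1.60, still need 0.0 g).
Filling from the cheapest source first is optimal under one linear minimum: $1.60.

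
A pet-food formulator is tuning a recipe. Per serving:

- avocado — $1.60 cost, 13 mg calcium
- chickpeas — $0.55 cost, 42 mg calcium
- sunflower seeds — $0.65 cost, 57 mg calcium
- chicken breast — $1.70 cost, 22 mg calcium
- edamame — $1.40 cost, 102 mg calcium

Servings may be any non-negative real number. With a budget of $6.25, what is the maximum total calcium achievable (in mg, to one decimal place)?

Calcium per dollar: sunflower seeds 87.69, chickpeas 76.36, edamame 72.86, chicken breast 12.94, avocado 8.125.
With no serving limits, spend the whole cost allowance on sunflower seeds: $6.25 / $0.65 × 57 mg = 548.1 mg.

548.1 mg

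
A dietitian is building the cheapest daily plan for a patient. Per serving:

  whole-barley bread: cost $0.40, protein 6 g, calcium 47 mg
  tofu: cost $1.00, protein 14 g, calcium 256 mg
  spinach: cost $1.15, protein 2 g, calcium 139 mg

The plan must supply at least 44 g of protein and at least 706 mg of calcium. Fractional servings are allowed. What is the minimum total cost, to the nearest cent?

Minimising a linear cost over {protein ≥ 44, calcium ≥ 706, servings ≥ 0} — the optimum is at a vertex, using one or two foods.
whole-barley bread only: max(44/6, 706/47) = 15.02 servings → $6.01.
tofu only: max(44/14, 706/256) = 3.143 servings → $3.14.
spinach only: max(44/2, 706/139) = 22 servings → $25.30.
whole-barley bread + tofu with both tight: 1.572 servings and 2.469 servings → $3.10.
whole-barley bread + spinach with both tight: 6.357 servings and 2.93 servings → $5.91.
tofu + spinach: the both-tight solution has a negative serving — not a feasible corner.
The minimum over all feasible corners is $3.10.

$3.10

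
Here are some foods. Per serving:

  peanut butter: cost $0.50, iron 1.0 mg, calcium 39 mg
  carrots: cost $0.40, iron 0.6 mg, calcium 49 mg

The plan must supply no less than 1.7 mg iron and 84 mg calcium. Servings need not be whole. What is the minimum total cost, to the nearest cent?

This is a tiny linear program; its minimum lies at a vertex of the feasible set. List the vertices and price them.
peanut butter only: max(1.7/1.0, 84/39) = 2.154 servings → $1.08.
carrots only: max(1.7/0.6, 84/49) = 2.833 servings → $1.13.
peanut butter + carrots with both tight: 1.285 servings and 0.6914 servings → $0.92.
So the least-cost plan costs $0.92.

$0.92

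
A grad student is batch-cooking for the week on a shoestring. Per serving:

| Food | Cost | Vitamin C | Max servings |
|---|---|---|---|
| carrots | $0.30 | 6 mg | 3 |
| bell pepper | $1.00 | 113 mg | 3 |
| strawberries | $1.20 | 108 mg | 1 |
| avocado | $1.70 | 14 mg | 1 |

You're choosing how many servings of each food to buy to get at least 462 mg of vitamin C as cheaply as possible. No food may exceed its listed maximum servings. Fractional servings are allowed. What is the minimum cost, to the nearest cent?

$4.95

Cost per mg of vitamin C: bell pepper $0.0088, strawberries $0.0111, carrots $0.0500, avocado $0.1214.
Take 3 servings of bell pepper: +339.0 mg vitamin C for $3.00 (total $3.00, still need 123.0 mg).
Take 1 serving of strawberries: +108.0 mg vitamin C for $1.20 (total $4.20, still need 15.0 mg).
Take 2.5 servings of carrots: +15.0 mg vitamin C for $0.75 (total $4.95, still need 0.0 mg).
Greedy by cheapest-per-mg is optimal for a single linear constraint, so the minimum cost is $4.95.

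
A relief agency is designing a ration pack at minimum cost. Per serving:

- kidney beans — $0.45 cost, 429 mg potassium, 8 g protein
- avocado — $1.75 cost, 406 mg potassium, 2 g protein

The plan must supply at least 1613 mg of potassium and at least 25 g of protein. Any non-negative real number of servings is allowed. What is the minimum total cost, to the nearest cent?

$1.69

With two linear requirements the optimum uses one or two foods; enumerate the corners.
kidney beans only: max(1613/429, 25/8) = 3.76 servings → $1.69.
avocado only: max(1613/406, 25/2) = 12.5 servings → $21.88.
kidney beans + avocado with both tight: 2.897 servings and 0.9117 servings → $2.90.
Cheapest feasible corner: $1.69.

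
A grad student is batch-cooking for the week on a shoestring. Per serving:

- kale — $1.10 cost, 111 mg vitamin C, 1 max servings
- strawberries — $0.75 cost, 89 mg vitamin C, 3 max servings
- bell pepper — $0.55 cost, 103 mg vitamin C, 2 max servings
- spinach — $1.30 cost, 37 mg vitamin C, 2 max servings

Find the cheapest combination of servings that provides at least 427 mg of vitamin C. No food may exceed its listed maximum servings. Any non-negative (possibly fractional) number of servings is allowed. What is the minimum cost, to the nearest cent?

$2.96

Cost per mg of vitamin C: bell pepper $0.0053, strawberries $0.0084, kale $0.0099, spinach $0.0351.
Take 2 servings of bell pepper: +206.0 mg vitamin C for $1.10 (total $1.10, still need 221.0 mg).
Take 2.483 servings of strawberries: +221.0 mg vitamin C for $1.86 (total $2.96, still need 0.0 mg).
Filling from the cheapest source first is optimal under one linear minimum: $2.96.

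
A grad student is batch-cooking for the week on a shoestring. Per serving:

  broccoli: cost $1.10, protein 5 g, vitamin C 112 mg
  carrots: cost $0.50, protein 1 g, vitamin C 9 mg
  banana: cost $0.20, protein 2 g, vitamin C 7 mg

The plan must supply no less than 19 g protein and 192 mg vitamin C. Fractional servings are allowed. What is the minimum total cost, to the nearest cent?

An LP optimum is at a vertex; with two nutrient constraints at most two foods are used. Check each candidate.
broccoli only: max(19/5, 192/112) = 3.8 servings → $4.18.
carrots only: max(19/1, 192/9) = 21.33 servings → $10.67.
banana only: max(19/2, 192/7) = 27.43 servings → $5.49.
broccoli + carrots with both tight: 0.3134 servings and 17.43 servings → $9.06.
broccoli + banana with both tight: 1.328 servings and 6.18 servings → $2.70.
carrots + banana: the both-tight solution has a negative serving — not a feasible corner.
So the least-cost plan costs $2.70.

$2.70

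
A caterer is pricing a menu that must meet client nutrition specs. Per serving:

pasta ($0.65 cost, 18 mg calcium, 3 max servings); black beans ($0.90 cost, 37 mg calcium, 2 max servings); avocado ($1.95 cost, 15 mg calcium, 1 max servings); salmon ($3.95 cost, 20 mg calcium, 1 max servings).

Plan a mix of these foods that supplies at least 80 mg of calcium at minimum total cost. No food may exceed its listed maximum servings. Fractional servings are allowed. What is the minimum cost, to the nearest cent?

$2.02

Cost per mg of calcium: black beans $0.0243, pasta $0.0361, avocado $0.1300, salmon $0.1975.
Take 2 servings of black beans: +74.0 mg calcium for $1.80 (total $1.80, still need 6.0 mg).
Take 0.3333 servings of pasta: +6.0 mg calcium for $0.22 (total $2.02, still need 0.0 mg).
Filling from the cheapest source first is optimal under one linear minimum: $2.02.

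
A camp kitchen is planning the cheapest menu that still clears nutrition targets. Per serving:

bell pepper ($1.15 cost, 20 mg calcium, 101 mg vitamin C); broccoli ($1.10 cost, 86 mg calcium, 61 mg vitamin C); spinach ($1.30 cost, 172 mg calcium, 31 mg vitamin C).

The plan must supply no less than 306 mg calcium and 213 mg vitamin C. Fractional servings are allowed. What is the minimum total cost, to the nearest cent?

$3.87

The cheapest plan sits at a corner of the feasible region — with two constraints it uses at most two foods.
bell pepper only: max(306/20, 213/101) = 15.3 servings → $17.59.
broccoli only: max(306/86, 213/61) = 3.558 servings → $3.91.
spinach only: max(306/172, 213/31) = 6.871 servings → $8.93.
bell pepper + broccoli with both targets exact would need a negative amount; discard.
bell pepper + spinach with both tight: 1.621 servings and 1.591 servings → $3.93.
broccoli + spinach with both tight: 3.469 servings and 0.04447 servings → $3.87.
Cheapest feasible corner: $3.87.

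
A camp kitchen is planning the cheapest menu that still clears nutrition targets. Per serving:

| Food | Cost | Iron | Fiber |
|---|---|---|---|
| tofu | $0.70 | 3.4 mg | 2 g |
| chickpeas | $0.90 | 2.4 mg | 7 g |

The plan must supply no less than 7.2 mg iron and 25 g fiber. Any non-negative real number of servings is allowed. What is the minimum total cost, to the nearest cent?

$3.21

tofu only: max(7.2/3.4, 25/2) = 12.5 servings → $8.75.
chickpeas only: max(7.2/2.4, 25/7) = 3.571 servings → $3.21.
tofu + chickpeas: intersection lies outside the first quadrant.
Cheapest feasible corner: $3.21.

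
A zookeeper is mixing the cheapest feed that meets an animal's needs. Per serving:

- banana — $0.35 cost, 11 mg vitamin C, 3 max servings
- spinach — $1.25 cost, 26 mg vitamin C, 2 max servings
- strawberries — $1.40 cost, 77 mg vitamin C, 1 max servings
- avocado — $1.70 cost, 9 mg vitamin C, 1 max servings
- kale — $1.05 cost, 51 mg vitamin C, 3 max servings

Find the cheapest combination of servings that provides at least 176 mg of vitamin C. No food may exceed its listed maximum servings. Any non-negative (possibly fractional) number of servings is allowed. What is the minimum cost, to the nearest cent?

Cost per mg of vitamin C: strawberries $0.0182, kale $0.0206, banana $0.0318, spinach $0.0481, avocado $0.1889.
Take 1 serving of strawberries: +77.0 mg vitamin C for $1.40 (total $1.40, still need 99.0 mg).
Take 1.941 servings of kale: +99.0 mg vitamin C for $2.04 (total $3.44, still need 0.0 mg).
Filling from the cheapest source first is optimal under one linear minimum: $3.44.

$3.44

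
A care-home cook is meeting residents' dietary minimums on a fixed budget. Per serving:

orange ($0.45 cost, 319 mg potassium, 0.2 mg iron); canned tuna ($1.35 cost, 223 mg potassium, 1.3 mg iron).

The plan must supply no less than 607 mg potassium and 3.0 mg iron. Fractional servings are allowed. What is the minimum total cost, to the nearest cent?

$3.19

Check every corner: each single food scaled to meet both minima, and each pair solved so both constraints bind.
orange only: max(607/319, 3.0/0.2) = 15 servings → $6.75.
canned tuna only: max(607/223, 3.0/1.3) = 2.722 servings → $3.67.
orange + canned tuna with both tight: 0.3245 servings and 2.258 servings → $3.19.
Cheapest feasible corner: $3.19.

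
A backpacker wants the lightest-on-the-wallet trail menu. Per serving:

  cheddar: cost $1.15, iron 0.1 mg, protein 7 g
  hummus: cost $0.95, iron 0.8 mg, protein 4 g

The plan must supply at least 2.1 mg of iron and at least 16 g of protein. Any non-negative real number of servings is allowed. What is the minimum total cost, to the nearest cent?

The cheapest plan sits at a corner of the feasible region — with two constraints it uses at most two foods.
cheddar only: max(2.1/0.1, 16/7) = 21 servings → $24.15.
hummus only: max(2.1/0.8, 16/4) = 4 servings → $3.80.
cheddar + hummus with both tight: 0.8462 servings and 2.519 servings → $3.37.
Cheapest feasible corner: $3.37.

$3.37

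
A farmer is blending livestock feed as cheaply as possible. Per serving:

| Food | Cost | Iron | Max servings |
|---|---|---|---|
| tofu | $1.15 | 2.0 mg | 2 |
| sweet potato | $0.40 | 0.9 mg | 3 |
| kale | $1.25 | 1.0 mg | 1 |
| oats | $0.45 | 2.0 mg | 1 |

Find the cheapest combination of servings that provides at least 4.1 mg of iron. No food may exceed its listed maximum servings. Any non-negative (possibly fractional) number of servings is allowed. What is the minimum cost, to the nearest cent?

Cost per mg of iron: oats $0.2250, sweet potato $0.4444, tofu $0.5750, kale $1.2500.
Take 1 serving of oats: +2.0 mg iron for $0.45 (total $0.45, still need 2.1 mg).
Take 2.333 servings of sweet potato: +2.1 mg iron for $0.93 (total $1.38, still need 0.0 mg).
Filling from the cheapest source first is optimal under one linear minimum: $1.38.

$1.38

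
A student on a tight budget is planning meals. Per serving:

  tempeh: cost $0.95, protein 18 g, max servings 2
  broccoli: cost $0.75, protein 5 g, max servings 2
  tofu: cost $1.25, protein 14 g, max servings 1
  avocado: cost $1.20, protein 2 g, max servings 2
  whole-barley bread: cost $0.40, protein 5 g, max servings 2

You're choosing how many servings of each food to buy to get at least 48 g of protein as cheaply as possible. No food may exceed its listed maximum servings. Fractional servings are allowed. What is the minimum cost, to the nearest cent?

Cost per g of protein: tempeh $0.0528, whole-barley bread $0.0800, tofu $0.0893, broccoli $0.1500, avocado $0.6000.
Take 2 servings of tempeh: +36.0 g protein for $1.90 (total $1.90, still need 12.0 g).
Take 2 servings of whole-barley bread: +10.0 g protein for $0.80 (total $2.70, still need 2.0 g).
Take 0.1429 servings of tofu: +2.0 g protein for $0.18 (total $2.88, still need 0.0 g).
Filling from the cheapest source first is optimal under one linear minimum: $2.88.

$2.88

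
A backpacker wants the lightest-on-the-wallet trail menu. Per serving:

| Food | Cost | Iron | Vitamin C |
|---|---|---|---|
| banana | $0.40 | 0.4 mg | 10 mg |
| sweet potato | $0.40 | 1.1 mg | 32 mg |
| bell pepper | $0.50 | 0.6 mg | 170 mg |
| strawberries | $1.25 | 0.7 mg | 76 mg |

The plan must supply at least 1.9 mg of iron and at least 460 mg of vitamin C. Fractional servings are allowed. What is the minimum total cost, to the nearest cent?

A basic optimal solution has at most two foods positive. Try each food alone and each pair with both targets met exactly.
banana only: max(1.9/0.4, 460/10) = 46 servings → $18.40.
sweet potato only: max(1.9/1.1, 460/32) = 14.38 servings → $5.75.
bell pepper only: max(1.9/0.6, 460/170) = 3.167 servings → $1.58.
strawberries only: max(1.9/0.7, 460/76) = 6.053 servings → $7.57.
banana + sweet potato with both targets exact would need a negative amount; discard.
banana + bell pepper with both tight: 0.7581 servings and 2.661 servings → $1.63.
banana + strawberries: intersection lies outside the first quadrant.
sweet potato + bell pepper with both tight: 0.2801 servings and 2.653 servings → $1.44.
sweet potato + strawberries with both targets exact would need a negative amount; discard.
bell pepper + strawberries with both tight: 2.42 servings and 0.6403 servings → $2.01.
Cheapest feasible corner: $1.44.

$1.44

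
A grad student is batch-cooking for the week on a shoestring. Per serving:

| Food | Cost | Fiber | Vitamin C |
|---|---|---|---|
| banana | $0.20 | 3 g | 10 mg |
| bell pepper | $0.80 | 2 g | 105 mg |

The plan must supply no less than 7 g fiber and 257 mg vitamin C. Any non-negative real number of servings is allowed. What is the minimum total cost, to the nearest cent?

$2.05

A basic optimal solution has at most two foods positive. Try each food alone and each pair with both targets met exactly.
banana only: max(7/3, 257/10) = 25.7 servings → $5.14.
bell pepper only: max(7/2, 257/105) = 3.5 servings → $2.80.
banana + bell pepper with both tight: 0.7492 servings and 2.376 servings → $2.05.
So the least-cost plan costs $2.05.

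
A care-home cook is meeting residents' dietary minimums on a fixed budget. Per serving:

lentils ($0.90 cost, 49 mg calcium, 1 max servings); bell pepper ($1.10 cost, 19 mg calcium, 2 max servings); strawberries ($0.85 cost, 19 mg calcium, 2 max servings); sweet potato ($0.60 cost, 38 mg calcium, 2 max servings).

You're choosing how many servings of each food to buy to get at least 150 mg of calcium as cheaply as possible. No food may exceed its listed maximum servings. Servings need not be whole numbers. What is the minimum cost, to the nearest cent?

Cost per mg of calcium: sweet potato $0.0158, lentils $0.0184, strawberries $0.0447, bell pepper $0.0579.
Take 2 servings of sweet potato: +76.0 mg calcium for $1.20 (total $1.20, still need 74.0 mg).
Take 1 serving of lentils: +49.0 mg calcium for $0.90 (total $2.10, still need 25.0 mg).
Take 1.316 servings of strawberries: +25.0 mg calcium for $1.12 (total $3.22, still need 0.0 mg).
Filling from the cheapest source first is optimal under one linear minimum: $3.22.

$3.22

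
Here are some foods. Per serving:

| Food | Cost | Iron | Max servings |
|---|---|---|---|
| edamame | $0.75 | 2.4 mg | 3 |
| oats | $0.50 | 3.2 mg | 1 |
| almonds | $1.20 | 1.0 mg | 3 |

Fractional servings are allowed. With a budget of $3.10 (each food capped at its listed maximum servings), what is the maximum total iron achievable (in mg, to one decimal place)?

Iron per dollar: oats 6.4, edamame 3.2, almonds 0.8333.
Take 1 serving of oats: spends $0.50, +3.2 mg iron (running total 3.2 mg).
Take 3 servings of edamame: spends $2.25, +7.2 mg iron (running total 10.4 mg).
Take 0.2917 servings of almonds: spends $0.35, +0.3 mg iron (running total 10.7 mg).
Greedy by best ratio exhausts the cost allowance optimally: 10.7 mg.

10.7 mg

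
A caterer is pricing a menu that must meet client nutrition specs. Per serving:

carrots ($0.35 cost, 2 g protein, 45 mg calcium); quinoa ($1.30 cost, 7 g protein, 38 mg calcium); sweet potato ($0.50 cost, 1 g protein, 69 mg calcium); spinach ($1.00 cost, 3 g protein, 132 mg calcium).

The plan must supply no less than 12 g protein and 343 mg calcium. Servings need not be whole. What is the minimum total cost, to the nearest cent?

$2.61

For a min-cost LP with two ≥-constraints, a basic feasible solution has at most two positive variables.
carrots only: max(12/2, 343/45) = 7.622 servings → $2.67.
quinoa only: max(12/7, 343/38) = 9.026 servings → $11.73.
sweet potato only: max(12/1, 343/69) = 12 servings → $6.00.
spinach only: max(12/3, 343/132) = 4 servings → $4.00.
carrots + quinoa with both targets exact would need a negative amount; discard.
carrots + sweet potato with both tight: 5.215 servings and 1.57 servings → $2.61.
carrots + spinach with both tight: 4.302 servings and 1.132 servings → $2.64.
quinoa + sweet potato with both tight: 1.09 servings and 4.371 servings → $3.60.
quinoa + spinach with both tight: 0.6852 servings and 2.401 servings → $3.29.
sweet potato + spinach: intersection lies outside the first quadrant.
The minimum over all feasible corners is $2.61.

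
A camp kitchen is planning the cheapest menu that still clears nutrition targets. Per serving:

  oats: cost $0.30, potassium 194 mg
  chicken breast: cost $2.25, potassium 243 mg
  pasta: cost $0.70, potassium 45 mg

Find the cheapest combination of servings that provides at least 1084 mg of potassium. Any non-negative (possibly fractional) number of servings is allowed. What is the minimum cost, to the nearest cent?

Cost per mg of potassium: oats $0.0015, chicken breast $0.0093, pasta $0.0156.
With no serving limits, use only oats: 1084 mg / 194 mg = 5.588 servings × $0.30 = $1.68.

$1.68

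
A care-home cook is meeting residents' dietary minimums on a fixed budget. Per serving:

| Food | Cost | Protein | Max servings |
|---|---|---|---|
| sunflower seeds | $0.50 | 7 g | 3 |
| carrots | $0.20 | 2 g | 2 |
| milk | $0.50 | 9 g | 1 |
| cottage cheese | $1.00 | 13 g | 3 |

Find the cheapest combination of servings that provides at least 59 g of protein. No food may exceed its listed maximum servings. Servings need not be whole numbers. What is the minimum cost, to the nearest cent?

$4.23

Cost per g of protein: milk $0.0556, sunflower seeds $0.0714, cottage cheese $0.0769, carrots $0.1000.
Take 1 serving of milk: +9.0 g protein for $0.50 (total $0.50, still need 50.0 g).
Take 3 servings of sunflower seeds: +21.0 g protein for $1.50 (total $2.00, still need 29.0 g).
Take 2.231 servings of cottage cheese: +29.0 g protein for $2.23 (total $4.23, still need 0.0 g).
Filling from the cheapest source first is optimal under one linear minimum: $4.23.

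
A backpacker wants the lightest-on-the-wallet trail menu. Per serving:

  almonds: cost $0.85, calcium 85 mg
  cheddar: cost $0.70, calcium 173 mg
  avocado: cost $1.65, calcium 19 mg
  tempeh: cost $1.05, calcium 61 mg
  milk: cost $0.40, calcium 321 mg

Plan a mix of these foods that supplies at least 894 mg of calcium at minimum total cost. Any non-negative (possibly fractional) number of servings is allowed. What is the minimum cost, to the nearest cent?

$1.11

Cost per mg of calcium: milk $0.0012, cheddar $0.0040, almonds $0.0100, tempeh $0.0172, avocado $0.0868.
With no serving limits, use only milk: 894 mg / 321 mg = 2.785 servings × $0.40 = $1.11.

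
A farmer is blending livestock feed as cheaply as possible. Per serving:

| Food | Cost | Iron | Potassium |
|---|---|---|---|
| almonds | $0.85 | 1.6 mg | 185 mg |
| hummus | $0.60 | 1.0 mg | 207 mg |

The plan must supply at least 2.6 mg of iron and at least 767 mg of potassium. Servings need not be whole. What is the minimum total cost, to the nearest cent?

$2.22

almonds only: max(2.6/1.6, 767/185) = 4.146 servings → $3.52.
hummus only: max(2.6/1.0, 767/207) = 3.705 servings → $2.22.
almonds + hummus: intersection lies outside the first quadrant.
Cheapest feasible corner: $2.22.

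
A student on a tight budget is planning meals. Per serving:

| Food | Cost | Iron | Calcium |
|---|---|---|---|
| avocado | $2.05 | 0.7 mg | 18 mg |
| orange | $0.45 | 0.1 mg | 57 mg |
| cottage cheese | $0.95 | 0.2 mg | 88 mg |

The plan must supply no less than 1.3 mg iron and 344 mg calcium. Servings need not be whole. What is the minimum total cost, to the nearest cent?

$4.70

A basic optimal solution has at most two foods positive. Try each food alone and each pair with both targets met exactly.
avocado only: max(1.3/0.7, 344/18) = 19.11 servings → $39.18.
orange only: max(1.3/0.1, 344/57) = 13 servings → $5.85.
cottage cheese only: max(1.3/0.2, 344/88) = 6.5 servings → $6.17.
avocado + orange with both tight: 1.042 servings and 5.706 servings → $4.70.
avocado + cottage cheese with both tight: 0.7862 servings and 3.748 servings → $5.17.
orange + cottage cheese: the both-tight solution has a negative serving — not a feasible corner.
Cheapest feasible corner: $4.70.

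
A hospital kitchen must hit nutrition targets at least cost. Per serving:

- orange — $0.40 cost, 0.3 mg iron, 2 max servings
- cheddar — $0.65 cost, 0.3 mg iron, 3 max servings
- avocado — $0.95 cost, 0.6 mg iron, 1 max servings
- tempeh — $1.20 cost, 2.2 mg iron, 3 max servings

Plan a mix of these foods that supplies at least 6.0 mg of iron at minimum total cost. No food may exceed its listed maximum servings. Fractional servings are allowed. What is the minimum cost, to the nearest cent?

$3.27

Cost per mg of iron: tempeh $0.5455, orange $1.3333, avocado $1.5833, cheddar $2.1667.
Take 2.727 servings of tempeh: +6.0 mg iron for $3.27 (total $3.27, still need 0.0 mg).
Greedy by cheapest-per-mg is optimal for a single linear constraint, so the minimum cost is $3.27.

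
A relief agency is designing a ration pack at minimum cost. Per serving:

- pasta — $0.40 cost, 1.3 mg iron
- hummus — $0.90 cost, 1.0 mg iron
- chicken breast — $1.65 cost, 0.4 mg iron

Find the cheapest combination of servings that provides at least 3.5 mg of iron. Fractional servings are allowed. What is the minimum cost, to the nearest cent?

$1.08

Cost per mg of iron: pasta $0.3077, hummus $0.9000, chicken breast $4.1250.
With no serving limits, use only pasta: 3.5 mg / 1.3 mg = 2.692 servings × $0.40 = $1.08.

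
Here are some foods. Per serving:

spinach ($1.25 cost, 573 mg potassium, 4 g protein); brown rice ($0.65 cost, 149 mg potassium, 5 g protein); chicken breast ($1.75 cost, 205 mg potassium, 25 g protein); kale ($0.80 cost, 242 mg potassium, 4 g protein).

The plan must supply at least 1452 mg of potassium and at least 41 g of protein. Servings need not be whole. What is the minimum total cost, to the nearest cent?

At the optimum either one food covers both requirements or two foods hit both targets exactly; no other combination can be cheaper.
spinach only: max(1452/573, 41/4) = 10.25 servings → $12.81.
brown rice only: max(1452/149, 41/5) = 9.745 servings → $6.33.
chicken breast only: max(1452/205, 41/25) = 7.083 servings → $12.40.
kale only: max(1452/242, 41/4) = 10.25 servings → $8.20.
spinach + brown rice with both tight: 0.5073 servings and 7.794 servings → $5.70.
spinach + chicken breast with both tight: 2.066 servings and 1.31 servings → $4.87.
spinach + kale: intersection lies outside the first quadrant.
brown rice + chicken breast: the both-tight solution has a negative serving — not a feasible corner.
brown rice + kale with both tight: 6.7 servings and 1.875 servings → $5.85.
chicken breast + kale with both tight: 0.7866 servings and 5.334 servings → $5.64.
So the least-cost plan costs $4.87.

$4.87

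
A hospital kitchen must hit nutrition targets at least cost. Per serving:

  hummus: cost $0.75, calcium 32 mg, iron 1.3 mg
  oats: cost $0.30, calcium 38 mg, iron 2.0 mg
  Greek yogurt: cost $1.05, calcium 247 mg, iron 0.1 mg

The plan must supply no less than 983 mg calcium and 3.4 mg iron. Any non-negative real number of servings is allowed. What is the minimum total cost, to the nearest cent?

This is a tiny linear program; its minimum lies at a vertex of the feasible set. List the vertices and price them.
hummus only: max(983/32, 3.4/1.3) = 30.72 servings → $23.04.
oats only: max(983/38, 3.4/2.0) = 25.87 servings → $7.76.
Greek yogurt only: max(983/247, 3.4/0.1) = 34 servings → $35.70.
hummus + oats: intersection lies outside the first quadrant.
hummus + Greek yogurt with both tight: 2.332 servings and 3.678 servings → $5.61.
oats + Greek yogurt with both tight: 1.513 servings and 3.747 servings → $4.39.
Cheapest feasible corner: $4.39.

$4.39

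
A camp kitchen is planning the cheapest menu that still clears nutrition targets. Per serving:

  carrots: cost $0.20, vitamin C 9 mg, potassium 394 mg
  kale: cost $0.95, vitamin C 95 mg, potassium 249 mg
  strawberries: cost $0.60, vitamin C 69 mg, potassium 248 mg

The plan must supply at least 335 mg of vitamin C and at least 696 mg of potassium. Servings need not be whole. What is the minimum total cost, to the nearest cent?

With two linear requirements the optimum uses one or two foods; enumerate the corners.
carrots only: max(335/9, 696/394) = 37.22 servings → $7.44.
kale only: max(335/95, 696/249) = 3.526 servings → $3.35.
strawberries only: max(335/69, 696/248) = 4.855 servings → $2.91.
carrots + kale: the both-tight solution has a negative serving — not a feasible corner.
carrots + strawberries: the both-tight solution has a negative serving — not a feasible corner.
kale + strawberries: the both-tight solution has a negative serving — not a feasible corner.
So the least-cost plan costs $2.91.

$2.91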